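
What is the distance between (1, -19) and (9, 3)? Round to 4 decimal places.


d = sqrt((9-1)^2 + (3--19)^2) = 23.4094

23.4094


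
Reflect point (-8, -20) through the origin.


Reflection through origin: (x, y) -> (-x, -y)
(-8, -20) -> (8, 20)

(8, 20)


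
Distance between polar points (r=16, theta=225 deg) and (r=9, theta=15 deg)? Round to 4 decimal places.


d = sqrt(r1^2 + r2^2 - 2*r1*r2*cos(t2-t1))
d = sqrt(16^2 + 9^2 - 2*16*9*cos(15-225)) = 24.216

24.216


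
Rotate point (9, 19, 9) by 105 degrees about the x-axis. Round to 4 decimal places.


x' = 9
y' = 19*cos(105) - 9*sin(105) = -13.6109
z' = 19*sin(105) + 9*cos(105) = 16.0232

(9, -13.6109, 16.0232)


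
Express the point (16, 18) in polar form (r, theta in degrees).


r = sqrt(16^2 + 18^2) = 24.0832
theta = atan2(18, 16) = 48.3665 degrees

r = 24.0832, theta = 48.3665 degrees


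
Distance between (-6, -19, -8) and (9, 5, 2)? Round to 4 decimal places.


d = sqrt((9--6)^2 + (5--19)^2 + (2--8)^2) = 30.0167

30.0167


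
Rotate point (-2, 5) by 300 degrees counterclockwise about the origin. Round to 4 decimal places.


x' = -2*cos(300) - 5*sin(300) = 3.3301
y' = -2*sin(300) + 5*cos(300) = 4.2321

(3.3301, 4.2321)


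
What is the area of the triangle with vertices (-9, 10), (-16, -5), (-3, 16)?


Area = |x1(y2-y3) + x2(y3-y1) + x3(y1-y2)| / 2
= |-9*(-5-16) + -16*(16-10) + -3*(10--5)| / 2
= 24

24


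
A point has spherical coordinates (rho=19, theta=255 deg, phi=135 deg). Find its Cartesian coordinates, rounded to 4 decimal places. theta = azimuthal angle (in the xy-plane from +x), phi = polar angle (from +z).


x = 19 * sin(135) * cos(255) = -3.4772
y = 19 * sin(135) * sin(255) = -12.9772
z = 19 * cos(135) = -13.435

(-3.4772, -12.9772, -13.435)


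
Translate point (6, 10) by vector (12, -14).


Translation: (x+dx, y+dy) = (6+12, 10+-14) = (18, -4)

(18, -4)


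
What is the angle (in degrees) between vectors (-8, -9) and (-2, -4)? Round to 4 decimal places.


dot = -8*-2 + -9*-4 = 52
|u| = 12.0416, |v| = 4.4721
cos(angle) = 0.9656
angle = 15.0685 degrees

15.0685 degrees


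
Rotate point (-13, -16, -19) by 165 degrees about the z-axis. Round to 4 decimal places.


x' = -13*cos(165) - -16*sin(165) = 16.6981
y' = -13*sin(165) + -16*cos(165) = 12.0902
z' = -19

(16.6981, 12.0902, -19)


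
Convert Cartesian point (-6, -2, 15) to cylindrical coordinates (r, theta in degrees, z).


r = sqrt((-6)^2 + (-2)^2) = 6.3246
theta = atan2(-2, -6) = 198.4349 deg
z = 15

r = 6.3246, theta = 198.4349 deg, z = 15


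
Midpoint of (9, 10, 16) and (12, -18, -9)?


Midpoint = ((9+12)/2, (10+-18)/2, (16+-9)/2) = (10.5, -4, 3.5)

(10.5, -4, 3.5)


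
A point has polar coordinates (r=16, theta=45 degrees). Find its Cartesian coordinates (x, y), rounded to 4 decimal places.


x = 16 * cos(45) = 11.3137
y = 16 * sin(45) = 11.3137

(11.3137, 11.3137)


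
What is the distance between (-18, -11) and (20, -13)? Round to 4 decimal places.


d = sqrt((20--18)^2 + (-13--11)^2) = 38.0526

38.0526


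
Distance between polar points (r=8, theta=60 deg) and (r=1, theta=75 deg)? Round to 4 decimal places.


d = sqrt(r1^2 + r2^2 - 2*r1*r2*cos(t2-t1))
d = sqrt(8^2 + 1^2 - 2*8*1*cos(75-60)) = 7.0388

7.0388


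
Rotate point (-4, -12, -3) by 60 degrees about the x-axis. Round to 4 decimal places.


x' = -4
y' = -12*cos(60) - -3*sin(60) = -3.4019
z' = -12*sin(60) + -3*cos(60) = -11.8923

(-4, -3.4019, -11.8923)


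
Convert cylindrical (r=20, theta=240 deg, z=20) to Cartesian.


x = 20 * cos(240) = -10
y = 20 * sin(240) = -17.3205
z = 20

(-10, -17.3205, 20)


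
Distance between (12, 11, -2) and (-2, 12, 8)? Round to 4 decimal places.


d = sqrt((-2-12)^2 + (12-11)^2 + (8--2)^2) = 17.2337

17.2337


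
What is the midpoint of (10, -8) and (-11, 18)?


Midpoint = ((10+-11)/2, (-8+18)/2) = (-0.5, 5)

(-0.5, 5)


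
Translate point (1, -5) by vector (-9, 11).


Translation: (x+dx, y+dy) = (1+-9, -5+11) = (-8, 6)

(-8, 6)


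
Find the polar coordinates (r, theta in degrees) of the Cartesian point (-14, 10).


r = sqrt((-14)^2 + 10^2) = 17.2047
theta = atan2(10, -14) = 144.4623 degrees

r = 17.2047, theta = 144.4623 degrees


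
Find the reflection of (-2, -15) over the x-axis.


Reflection across x-axis: (x, y) -> (x, -y)
(-2, -15) -> (-2, 15)

(-2, 15)


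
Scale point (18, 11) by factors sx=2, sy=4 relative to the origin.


Scaling: (x*sx, y*sy) = (18*2, 11*4) = (36, 44)

(36, 44)


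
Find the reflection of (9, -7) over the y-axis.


Reflection across y-axis: (x, y) -> (-x, y)
(9, -7) -> (-9, -7)

(-9, -7)


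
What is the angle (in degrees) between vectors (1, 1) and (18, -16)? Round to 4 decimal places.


dot = 1*18 + 1*-16 = 2
|u| = 1.4142, |v| = 24.0832
cos(angle) = 0.0587
angle = 86.6335 degrees

86.6335 degrees


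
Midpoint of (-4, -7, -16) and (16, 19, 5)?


Midpoint = ((-4+16)/2, (-7+19)/2, (-16+5)/2) = (6, 6, -5.5)

(6, 6, -5.5)


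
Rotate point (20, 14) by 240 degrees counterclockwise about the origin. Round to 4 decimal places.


x' = 20*cos(240) - 14*sin(240) = 2.1244
y' = 20*sin(240) + 14*cos(240) = -24.3205

(2.1244, -24.3205)


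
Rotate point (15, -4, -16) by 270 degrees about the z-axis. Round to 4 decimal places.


x' = 15*cos(270) - -4*sin(270) = -4
y' = 15*sin(270) + -4*cos(270) = -15
z' = -16

(-4, -15, -16)


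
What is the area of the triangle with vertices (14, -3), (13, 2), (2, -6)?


Area = |x1(y2-y3) + x2(y3-y1) + x3(y1-y2)| / 2
= |14*(2--6) + 13*(-6--3) + 2*(-3-2)| / 2
= 31.5

31.5


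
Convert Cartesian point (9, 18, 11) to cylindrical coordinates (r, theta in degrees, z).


r = sqrt(9^2 + 18^2) = 20.1246
theta = atan2(18, 9) = 63.4349 deg
z = 11

r = 20.1246, theta = 63.4349 deg, z = 11


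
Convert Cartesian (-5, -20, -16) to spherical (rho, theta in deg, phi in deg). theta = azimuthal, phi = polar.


rho = sqrt((-5)^2 + (-20)^2 + (-16)^2) = 26.096
theta = atan2(-20, -5) = 255.9638 deg
phi = acos(-16/26.096) = 127.8155 deg

rho = 26.096, theta = 255.9638 deg, phi = 127.8155 deg


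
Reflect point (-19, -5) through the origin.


Reflection through origin: (x, y) -> (-x, -y)
(-19, -5) -> (19, 5)

(19, 5)


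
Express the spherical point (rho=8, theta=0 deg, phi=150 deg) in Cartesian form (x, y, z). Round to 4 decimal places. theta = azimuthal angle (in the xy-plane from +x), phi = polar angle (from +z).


x = 8 * sin(150) * cos(0) = 4
y = 8 * sin(150) * sin(0) = 0
z = 8 * cos(150) = -6.9282

(4, 0, -6.9282)


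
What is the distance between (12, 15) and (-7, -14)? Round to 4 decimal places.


d = sqrt((-7-12)^2 + (-14-15)^2) = 34.6699

34.6699


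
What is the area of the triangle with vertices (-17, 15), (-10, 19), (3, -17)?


Area = |x1(y2-y3) + x2(y3-y1) + x3(y1-y2)| / 2
= |-17*(19--17) + -10*(-17-15) + 3*(15-19)| / 2
= 152

152


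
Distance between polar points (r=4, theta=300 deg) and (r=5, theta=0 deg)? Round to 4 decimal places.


d = sqrt(r1^2 + r2^2 - 2*r1*r2*cos(t2-t1))
d = sqrt(4^2 + 5^2 - 2*4*5*cos(0-300)) = 4.5826

4.5826


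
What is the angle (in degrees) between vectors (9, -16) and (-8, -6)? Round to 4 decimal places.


dot = 9*-8 + -16*-6 = 24
|u| = 18.3576, |v| = 10
cos(angle) = 0.1307
angle = 82.4879 degrees

82.4879 degrees


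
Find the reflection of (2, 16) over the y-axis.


Reflection across y-axis: (x, y) -> (-x, y)
(2, 16) -> (-2, 16)

(-2, 16)


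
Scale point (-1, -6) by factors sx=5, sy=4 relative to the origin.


Scaling: (x*sx, y*sy) = (-1*5, -6*4) = (-5, -24)

(-5, -24)


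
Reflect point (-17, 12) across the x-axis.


Reflection across x-axis: (x, y) -> (x, -y)
(-17, 12) -> (-17, -12)

(-17, -12)


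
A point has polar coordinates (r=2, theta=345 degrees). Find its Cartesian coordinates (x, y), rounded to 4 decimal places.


x = 2 * cos(345) = 1.9319
y = 2 * sin(345) = -0.5176

(1.9319, -0.5176)


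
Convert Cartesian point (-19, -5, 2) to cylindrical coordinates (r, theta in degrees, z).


r = sqrt((-19)^2 + (-5)^2) = 19.6469
theta = atan2(-5, -19) = 194.7436 deg
z = 2

r = 19.6469, theta = 194.7436 deg, z = 2


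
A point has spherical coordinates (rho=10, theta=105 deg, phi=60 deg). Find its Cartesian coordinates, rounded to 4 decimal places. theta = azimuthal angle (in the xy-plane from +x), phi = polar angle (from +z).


x = 10 * sin(60) * cos(105) = -2.2414
y = 10 * sin(60) * sin(105) = 8.3652
z = 10 * cos(60) = 5

(-2.2414, 8.3652, 5)


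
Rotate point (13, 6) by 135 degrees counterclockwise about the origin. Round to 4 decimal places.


x' = 13*cos(135) - 6*sin(135) = -13.435
y' = 13*sin(135) + 6*cos(135) = 4.9497

(-13.435, 4.9497)


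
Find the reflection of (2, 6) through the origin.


Reflection through origin: (x, y) -> (-x, -y)
(2, 6) -> (-2, -6)

(-2, -6)


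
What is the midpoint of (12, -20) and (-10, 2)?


Midpoint = ((12+-10)/2, (-20+2)/2) = (1, -9)

(1, -9)


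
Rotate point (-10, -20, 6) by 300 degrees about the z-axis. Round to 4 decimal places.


x' = -10*cos(300) - -20*sin(300) = -22.3205
y' = -10*sin(300) + -20*cos(300) = -1.3397
z' = 6

(-22.3205, -1.3397, 6)


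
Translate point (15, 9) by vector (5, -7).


Translation: (x+dx, y+dy) = (15+5, 9+-7) = (20, 2)

(20, 2)


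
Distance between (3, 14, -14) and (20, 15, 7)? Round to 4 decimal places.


d = sqrt((20-3)^2 + (15-14)^2 + (7--14)^2) = 27.037

27.037


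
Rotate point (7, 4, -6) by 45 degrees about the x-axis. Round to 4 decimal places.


x' = 7
y' = 4*cos(45) - -6*sin(45) = 7.0711
z' = 4*sin(45) + -6*cos(45) = -1.4142

(7, 7.0711, -1.4142)


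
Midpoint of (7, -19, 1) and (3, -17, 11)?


Midpoint = ((7+3)/2, (-19+-17)/2, (1+11)/2) = (5, -18, 6)

(5, -18, 6)


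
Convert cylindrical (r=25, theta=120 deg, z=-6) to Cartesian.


x = 25 * cos(120) = -12.5
y = 25 * sin(120) = 21.6506
z = -6

(-12.5, 21.6506, -6)


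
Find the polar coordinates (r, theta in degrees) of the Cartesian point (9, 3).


r = sqrt(9^2 + 3^2) = 9.4868
theta = atan2(3, 9) = 18.4349 degrees

r = 9.4868, theta = 18.4349 degrees


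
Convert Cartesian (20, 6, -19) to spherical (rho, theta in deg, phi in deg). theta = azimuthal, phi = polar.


rho = sqrt(20^2 + 6^2 + (-19)^2) = 28.2312
theta = atan2(6, 20) = 16.6992 deg
phi = acos(-19/28.2312) = 132.3002 deg

rho = 28.2312, theta = 16.6992 deg, phi = 132.3002 deg


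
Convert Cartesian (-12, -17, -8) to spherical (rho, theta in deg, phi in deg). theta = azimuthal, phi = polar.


rho = sqrt((-12)^2 + (-17)^2 + (-8)^2) = 22.2935
theta = atan2(-17, -12) = 234.7824 deg
phi = acos(-8/22.2935) = 111.0295 deg

rho = 22.2935, theta = 234.7824 deg, phi = 111.0295 deg


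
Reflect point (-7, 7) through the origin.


Reflection through origin: (x, y) -> (-x, -y)
(-7, 7) -> (7, -7)

(7, -7)


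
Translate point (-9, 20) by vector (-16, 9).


Translation: (x+dx, y+dy) = (-9+-16, 20+9) = (-25, 29)

(-25, 29)


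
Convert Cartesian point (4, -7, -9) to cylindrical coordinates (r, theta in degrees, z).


r = sqrt(4^2 + (-7)^2) = 8.0623
theta = atan2(-7, 4) = 299.7449 deg
z = -9

r = 8.0623, theta = 299.7449 deg, z = -9


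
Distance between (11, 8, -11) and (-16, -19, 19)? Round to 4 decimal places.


d = sqrt((-16-11)^2 + (-19-8)^2 + (19--11)^2) = 48.5592

48.5592


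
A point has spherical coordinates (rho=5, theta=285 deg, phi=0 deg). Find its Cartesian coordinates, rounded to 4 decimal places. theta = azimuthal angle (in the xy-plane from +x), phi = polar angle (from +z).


x = 5 * sin(0) * cos(285) = 0
y = 5 * sin(0) * sin(285) = 0
z = 5 * cos(0) = 5

(0, 0, 5)


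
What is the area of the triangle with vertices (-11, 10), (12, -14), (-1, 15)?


Area = |x1(y2-y3) + x2(y3-y1) + x3(y1-y2)| / 2
= |-11*(-14-15) + 12*(15-10) + -1*(10--14)| / 2
= 177.5

177.5


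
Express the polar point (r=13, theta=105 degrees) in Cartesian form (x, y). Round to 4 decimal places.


x = 13 * cos(105) = -3.3646
y = 13 * sin(105) = 12.557

(-3.3646, 12.557)


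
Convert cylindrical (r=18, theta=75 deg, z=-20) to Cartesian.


x = 18 * cos(75) = 4.6587
y = 18 * sin(75) = 17.3867
z = -20

(4.6587, 17.3867, -20)


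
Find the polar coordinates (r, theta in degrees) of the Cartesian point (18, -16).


r = sqrt(18^2 + (-16)^2) = 24.0832
theta = atan2(-16, 18) = 318.3665 degrees

r = 24.0832, theta = 318.3665 degrees


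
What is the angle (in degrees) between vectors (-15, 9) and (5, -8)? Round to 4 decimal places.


dot = -15*5 + 9*-8 = -147
|u| = 17.4929, |v| = 9.434
cos(angle) = -0.8908
angle = 152.9691 degrees

152.9691 degrees


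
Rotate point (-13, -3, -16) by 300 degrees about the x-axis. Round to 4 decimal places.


x' = -13
y' = -3*cos(300) - -16*sin(300) = -15.3564
z' = -3*sin(300) + -16*cos(300) = -5.4019

(-13, -15.3564, -5.4019)


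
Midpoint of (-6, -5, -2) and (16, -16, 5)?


Midpoint = ((-6+16)/2, (-5+-16)/2, (-2+5)/2) = (5, -10.5, 1.5)

(5, -10.5, 1.5)


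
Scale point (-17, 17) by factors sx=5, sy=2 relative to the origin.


Scaling: (x*sx, y*sy) = (-17*5, 17*2) = (-85, 34)

(-85, 34)


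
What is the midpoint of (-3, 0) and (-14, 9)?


Midpoint = ((-3+-14)/2, (0+9)/2) = (-8.5, 4.5)

(-8.5, 4.5)


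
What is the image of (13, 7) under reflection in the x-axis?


Reflection across x-axis: (x, y) -> (x, -y)
(13, 7) -> (13, -7)

(13, -7)


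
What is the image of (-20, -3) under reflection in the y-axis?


Reflection across y-axis: (x, y) -> (-x, y)
(-20, -3) -> (20, -3)

(20, -3)


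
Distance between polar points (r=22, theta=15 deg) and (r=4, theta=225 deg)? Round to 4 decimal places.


d = sqrt(r1^2 + r2^2 - 2*r1*r2*cos(t2-t1))
d = sqrt(22^2 + 4^2 - 2*22*4*cos(225-15)) = 25.5425

25.5425


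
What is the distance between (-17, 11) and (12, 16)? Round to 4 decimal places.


d = sqrt((12--17)^2 + (16-11)^2) = 29.4279

29.4279


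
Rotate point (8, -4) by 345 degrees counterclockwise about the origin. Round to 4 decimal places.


x' = 8*cos(345) - -4*sin(345) = 6.6921
y' = 8*sin(345) + -4*cos(345) = -5.9343

(6.6921, -5.9343)


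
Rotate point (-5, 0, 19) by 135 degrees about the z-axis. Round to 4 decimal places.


x' = -5*cos(135) - 0*sin(135) = 3.5355
y' = -5*sin(135) + 0*cos(135) = -3.5355
z' = 19

(3.5355, -3.5355, 19)


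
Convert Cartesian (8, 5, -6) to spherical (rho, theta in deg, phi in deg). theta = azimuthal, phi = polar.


rho = sqrt(8^2 + 5^2 + (-6)^2) = 11.1803
theta = atan2(5, 8) = 32.0054 deg
phi = acos(-6/11.1803) = 122.4563 deg

rho = 11.1803, theta = 32.0054 deg, phi = 122.4563 deg


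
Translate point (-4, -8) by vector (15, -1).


Translation: (x+dx, y+dy) = (-4+15, -8+-1) = (11, -9)

(11, -9)


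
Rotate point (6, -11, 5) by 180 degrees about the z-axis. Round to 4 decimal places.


x' = 6*cos(180) - -11*sin(180) = -6
y' = 6*sin(180) + -11*cos(180) = 11
z' = 5

(-6, 11, 5)


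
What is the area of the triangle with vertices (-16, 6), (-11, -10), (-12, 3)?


Area = |x1(y2-y3) + x2(y3-y1) + x3(y1-y2)| / 2
= |-16*(-10-3) + -11*(3-6) + -12*(6--10)| / 2
= 24.5

24.5


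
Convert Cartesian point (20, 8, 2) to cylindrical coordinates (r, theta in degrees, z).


r = sqrt(20^2 + 8^2) = 21.5407
theta = atan2(8, 20) = 21.8014 deg
z = 2

r = 21.5407, theta = 21.8014 deg, z = 2


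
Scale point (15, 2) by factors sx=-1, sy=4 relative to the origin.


Scaling: (x*sx, y*sy) = (15*-1, 2*4) = (-15, 8)

(-15, 8)


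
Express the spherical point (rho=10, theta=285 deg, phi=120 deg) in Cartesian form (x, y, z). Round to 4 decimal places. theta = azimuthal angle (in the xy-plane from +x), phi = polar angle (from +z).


x = 10 * sin(120) * cos(285) = 2.2414
y = 10 * sin(120) * sin(285) = -8.3652
z = 10 * cos(120) = -5

(2.2414, -8.3652, -5)


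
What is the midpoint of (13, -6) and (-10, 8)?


Midpoint = ((13+-10)/2, (-6+8)/2) = (1.5, 1)

(1.5, 1)


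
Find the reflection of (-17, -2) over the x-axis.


Reflection across x-axis: (x, y) -> (x, -y)
(-17, -2) -> (-17, 2)

(-17, 2)


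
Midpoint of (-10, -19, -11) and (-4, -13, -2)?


Midpoint = ((-10+-4)/2, (-19+-13)/2, (-11+-2)/2) = (-7, -16, -6.5)

(-7, -16, -6.5)


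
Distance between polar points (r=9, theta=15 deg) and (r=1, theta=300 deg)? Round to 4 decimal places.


d = sqrt(r1^2 + r2^2 - 2*r1*r2*cos(t2-t1))
d = sqrt(9^2 + 1^2 - 2*9*1*cos(300-15)) = 8.7944

8.7944


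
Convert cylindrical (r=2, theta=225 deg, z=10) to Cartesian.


x = 2 * cos(225) = -1.4142
y = 2 * sin(225) = -1.4142
z = 10

(-1.4142, -1.4142, 10)


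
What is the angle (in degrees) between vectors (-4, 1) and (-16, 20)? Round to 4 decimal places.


dot = -4*-16 + 1*20 = 84
|u| = 4.1231, |v| = 25.6125
cos(angle) = 0.7954
angle = 37.3039 degrees

37.3039 degrees


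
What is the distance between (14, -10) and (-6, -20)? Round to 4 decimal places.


d = sqrt((-6-14)^2 + (-20--10)^2) = 22.3607

22.3607


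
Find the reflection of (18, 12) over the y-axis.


Reflection across y-axis: (x, y) -> (-x, y)
(18, 12) -> (-18, 12)

(-18, 12)


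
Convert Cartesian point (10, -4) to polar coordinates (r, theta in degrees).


r = sqrt(10^2 + (-4)^2) = 10.7703
theta = atan2(-4, 10) = 338.1986 degrees

r = 10.7703, theta = 338.1986 degrees


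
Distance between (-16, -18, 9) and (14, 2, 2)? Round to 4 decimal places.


d = sqrt((14--16)^2 + (2--18)^2 + (2-9)^2) = 36.7287

36.7287


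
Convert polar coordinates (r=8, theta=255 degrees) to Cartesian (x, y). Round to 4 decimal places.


x = 8 * cos(255) = -2.0706
y = 8 * sin(255) = -7.7274

(-2.0706, -7.7274)


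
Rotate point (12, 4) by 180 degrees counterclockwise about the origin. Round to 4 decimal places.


x' = 12*cos(180) - 4*sin(180) = -12
y' = 12*sin(180) + 4*cos(180) = -4

(-12, -4)


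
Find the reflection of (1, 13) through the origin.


Reflection through origin: (x, y) -> (-x, -y)
(1, 13) -> (-1, -13)

(-1, -13)


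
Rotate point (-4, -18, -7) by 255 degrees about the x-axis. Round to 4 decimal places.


x' = -4
y' = -18*cos(255) - -7*sin(255) = -2.1027
z' = -18*sin(255) + -7*cos(255) = 19.1984

(-4, -2.1027, 19.1984)


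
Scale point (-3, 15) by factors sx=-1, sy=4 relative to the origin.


Scaling: (x*sx, y*sy) = (-3*-1, 15*4) = (3, 60)

(3, 60)


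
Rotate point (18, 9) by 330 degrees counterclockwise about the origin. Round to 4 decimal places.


x' = 18*cos(330) - 9*sin(330) = 20.0885
y' = 18*sin(330) + 9*cos(330) = -1.2058

(20.0885, -1.2058)


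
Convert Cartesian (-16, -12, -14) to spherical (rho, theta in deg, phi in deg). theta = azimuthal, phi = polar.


rho = sqrt((-16)^2 + (-12)^2 + (-14)^2) = 24.4131
theta = atan2(-12, -16) = 216.8699 deg
phi = acos(-14/24.4131) = 124.992 deg

rho = 24.4131, theta = 216.8699 deg, phi = 124.992 deg


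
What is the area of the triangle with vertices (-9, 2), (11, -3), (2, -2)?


Area = |x1(y2-y3) + x2(y3-y1) + x3(y1-y2)| / 2
= |-9*(-3--2) + 11*(-2-2) + 2*(2--3)| / 2
= 12.5

12.5


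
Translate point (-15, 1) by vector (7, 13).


Translation: (x+dx, y+dy) = (-15+7, 1+13) = (-8, 14)

(-8, 14)


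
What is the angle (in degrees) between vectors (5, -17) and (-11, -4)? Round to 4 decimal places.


dot = 5*-11 + -17*-4 = 13
|u| = 17.72, |v| = 11.7047
cos(angle) = 0.0627
angle = 86.4064 degrees

86.4064 degrees


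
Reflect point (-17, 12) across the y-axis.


Reflection across y-axis: (x, y) -> (-x, y)
(-17, 12) -> (17, 12)

(17, 12)


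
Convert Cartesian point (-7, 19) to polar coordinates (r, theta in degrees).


r = sqrt((-7)^2 + 19^2) = 20.2485
theta = atan2(19, -7) = 110.2249 degrees

r = 20.2485, theta = 110.2249 degrees


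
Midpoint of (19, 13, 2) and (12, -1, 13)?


Midpoint = ((19+12)/2, (13+-1)/2, (2+13)/2) = (15.5, 6, 7.5)

(15.5, 6, 7.5)


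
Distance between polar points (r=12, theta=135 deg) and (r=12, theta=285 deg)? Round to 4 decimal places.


d = sqrt(r1^2 + r2^2 - 2*r1*r2*cos(t2-t1))
d = sqrt(12^2 + 12^2 - 2*12*12*cos(285-135)) = 23.1822

23.1822


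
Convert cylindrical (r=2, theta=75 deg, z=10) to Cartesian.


x = 2 * cos(75) = 0.5176
y = 2 * sin(75) = 1.9319
z = 10

(0.5176, 1.9319, 10)


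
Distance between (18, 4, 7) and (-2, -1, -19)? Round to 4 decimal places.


d = sqrt((-2-18)^2 + (-1-4)^2 + (-19-7)^2) = 33.1813

33.1813


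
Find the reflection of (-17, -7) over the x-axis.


Reflection across x-axis: (x, y) -> (x, -y)
(-17, -7) -> (-17, 7)

(-17, 7)


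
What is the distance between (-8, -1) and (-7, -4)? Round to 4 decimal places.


d = sqrt((-7--8)^2 + (-4--1)^2) = 3.1623

3.1623


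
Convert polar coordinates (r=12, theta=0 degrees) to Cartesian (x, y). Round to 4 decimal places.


x = 12 * cos(0) = 12
y = 12 * sin(0) = 0

(12, 0)


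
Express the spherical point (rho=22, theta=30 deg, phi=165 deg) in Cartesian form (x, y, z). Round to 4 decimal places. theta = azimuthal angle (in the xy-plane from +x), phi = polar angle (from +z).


x = 22 * sin(165) * cos(30) = 4.9312
y = 22 * sin(165) * sin(30) = 2.847
z = 22 * cos(165) = -21.2504

(4.9312, 2.847, -21.2504)


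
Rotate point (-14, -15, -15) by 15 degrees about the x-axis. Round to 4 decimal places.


x' = -14
y' = -15*cos(15) - -15*sin(15) = -10.6066
z' = -15*sin(15) + -15*cos(15) = -18.3712

(-14, -10.6066, -18.3712)


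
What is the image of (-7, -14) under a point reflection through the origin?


Reflection through origin: (x, y) -> (-x, -y)
(-7, -14) -> (7, 14)

(7, 14)


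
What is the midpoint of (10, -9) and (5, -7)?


Midpoint = ((10+5)/2, (-9+-7)/2) = (7.5, -8)

(7.5, -8)


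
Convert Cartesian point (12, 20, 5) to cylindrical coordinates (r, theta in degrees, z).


r = sqrt(12^2 + 20^2) = 23.3238
theta = atan2(20, 12) = 59.0362 deg
z = 5

r = 23.3238, theta = 59.0362 deg, z = 5


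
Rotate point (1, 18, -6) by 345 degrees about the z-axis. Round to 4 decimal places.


x' = 1*cos(345) - 18*sin(345) = 5.6247
y' = 1*sin(345) + 18*cos(345) = 17.1278
z' = -6

(5.6247, 17.1278, -6)


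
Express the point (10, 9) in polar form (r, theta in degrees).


r = sqrt(10^2 + 9^2) = 13.4536
theta = atan2(9, 10) = 41.9872 degrees

r = 13.4536, theta = 41.9872 degrees


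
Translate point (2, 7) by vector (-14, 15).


Translation: (x+dx, y+dy) = (2+-14, 7+15) = (-12, 22)

(-12, 22)


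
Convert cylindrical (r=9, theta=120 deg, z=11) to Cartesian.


x = 9 * cos(120) = -4.5
y = 9 * sin(120) = 7.7942
z = 11

(-4.5, 7.7942, 11)


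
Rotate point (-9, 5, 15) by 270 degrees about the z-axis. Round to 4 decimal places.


x' = -9*cos(270) - 5*sin(270) = 5
y' = -9*sin(270) + 5*cos(270) = 9
z' = 15

(5, 9, 15)


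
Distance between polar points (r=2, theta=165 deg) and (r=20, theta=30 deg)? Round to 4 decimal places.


d = sqrt(r1^2 + r2^2 - 2*r1*r2*cos(t2-t1))
d = sqrt(2^2 + 20^2 - 2*2*20*cos(30-165)) = 21.4609

21.4609


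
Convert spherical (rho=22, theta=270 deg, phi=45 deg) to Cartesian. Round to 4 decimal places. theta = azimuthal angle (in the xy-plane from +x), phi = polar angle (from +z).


x = 22 * sin(45) * cos(270) = 0
y = 22 * sin(45) * sin(270) = -15.5563
z = 22 * cos(45) = 15.5563

(0, -15.5563, 15.5563)


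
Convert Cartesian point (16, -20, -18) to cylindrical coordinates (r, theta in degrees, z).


r = sqrt(16^2 + (-20)^2) = 25.6125
theta = atan2(-20, 16) = 308.6598 deg
z = -18

r = 25.6125, theta = 308.6598 deg, z = -18


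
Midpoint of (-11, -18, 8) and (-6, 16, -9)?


Midpoint = ((-11+-6)/2, (-18+16)/2, (8+-9)/2) = (-8.5, -1, -0.5)

(-8.5, -1, -0.5)


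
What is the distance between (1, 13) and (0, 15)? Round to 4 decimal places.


d = sqrt((0-1)^2 + (15-13)^2) = 2.2361

2.2361


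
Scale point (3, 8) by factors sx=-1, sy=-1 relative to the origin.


Scaling: (x*sx, y*sy) = (3*-1, 8*-1) = (-3, -8)

(-3, -8)


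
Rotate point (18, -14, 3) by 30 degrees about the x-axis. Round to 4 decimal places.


x' = 18
y' = -14*cos(30) - 3*sin(30) = -13.6244
z' = -14*sin(30) + 3*cos(30) = -4.4019

(18, -13.6244, -4.4019)


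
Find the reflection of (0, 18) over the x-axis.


Reflection across x-axis: (x, y) -> (x, -y)
(0, 18) -> (0, -18)

(0, -18)


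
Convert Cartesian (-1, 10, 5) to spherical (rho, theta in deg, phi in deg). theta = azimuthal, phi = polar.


rho = sqrt((-1)^2 + 10^2 + 5^2) = 11.225
theta = atan2(10, -1) = 95.7106 deg
phi = acos(5/11.225) = 63.5488 deg

rho = 11.225, theta = 95.7106 deg, phi = 63.5488 deg


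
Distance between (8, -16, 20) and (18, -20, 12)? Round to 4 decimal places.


d = sqrt((18-8)^2 + (-20--16)^2 + (12-20)^2) = 13.4164

13.4164


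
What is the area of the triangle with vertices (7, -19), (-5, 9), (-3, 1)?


Area = |x1(y2-y3) + x2(y3-y1) + x3(y1-y2)| / 2
= |7*(9-1) + -5*(1--19) + -3*(-19-9)| / 2
= 20

20


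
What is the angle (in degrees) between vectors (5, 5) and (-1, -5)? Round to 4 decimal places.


dot = 5*-1 + 5*-5 = -30
|u| = 7.0711, |v| = 5.099
cos(angle) = -0.8321
angle = 146.3099 degrees

146.3099 degrees


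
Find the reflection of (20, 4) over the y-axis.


Reflection across y-axis: (x, y) -> (-x, y)
(20, 4) -> (-20, 4)

(-20, 4)


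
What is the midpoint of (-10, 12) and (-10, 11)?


Midpoint = ((-10+-10)/2, (12+11)/2) = (-10, 11.5)

(-10, 11.5)


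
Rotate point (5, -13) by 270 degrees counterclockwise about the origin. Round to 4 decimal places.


x' = 5*cos(270) - -13*sin(270) = -13
y' = 5*sin(270) + -13*cos(270) = -5

(-13, -5)


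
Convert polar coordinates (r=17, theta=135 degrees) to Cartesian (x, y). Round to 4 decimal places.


x = 17 * cos(135) = -12.0208
y = 17 * sin(135) = 12.0208

(-12.0208, 12.0208)


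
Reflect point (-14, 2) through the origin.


Reflection through origin: (x, y) -> (-x, -y)
(-14, 2) -> (14, -2)

(14, -2)


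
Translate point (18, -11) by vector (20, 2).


Translation: (x+dx, y+dy) = (18+20, -11+2) = (38, -9)

(38, -9)


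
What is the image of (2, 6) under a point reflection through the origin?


Reflection through origin: (x, y) -> (-x, -y)
(2, 6) -> (-2, -6)

(-2, -6)


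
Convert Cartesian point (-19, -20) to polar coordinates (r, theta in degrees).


r = sqrt((-19)^2 + (-20)^2) = 27.5862
theta = atan2(-20, -19) = 226.4688 degrees

r = 27.5862, theta = 226.4688 degrees


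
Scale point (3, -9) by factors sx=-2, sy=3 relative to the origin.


Scaling: (x*sx, y*sy) = (3*-2, -9*3) = (-6, -27)

(-6, -27)


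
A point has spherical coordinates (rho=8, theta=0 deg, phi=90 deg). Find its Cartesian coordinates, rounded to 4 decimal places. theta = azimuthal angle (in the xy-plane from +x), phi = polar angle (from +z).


x = 8 * sin(90) * cos(0) = 8
y = 8 * sin(90) * sin(0) = 0
z = 8 * cos(90) = 0

(8, 0, 0)


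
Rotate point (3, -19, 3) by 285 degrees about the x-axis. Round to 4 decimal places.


x' = 3
y' = -19*cos(285) - 3*sin(285) = -2.0198
z' = -19*sin(285) + 3*cos(285) = 19.129

(3, -2.0198, 19.129)


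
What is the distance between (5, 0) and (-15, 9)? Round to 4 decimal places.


d = sqrt((-15-5)^2 + (9-0)^2) = 21.9317

21.9317


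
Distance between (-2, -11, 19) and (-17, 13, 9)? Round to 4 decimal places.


d = sqrt((-17--2)^2 + (13--11)^2 + (9-19)^2) = 30.0167

30.0167


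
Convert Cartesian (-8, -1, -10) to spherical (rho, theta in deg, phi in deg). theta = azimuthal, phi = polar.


rho = sqrt((-8)^2 + (-1)^2 + (-10)^2) = 12.8452
theta = atan2(-1, -8) = 187.125 deg
phi = acos(-10/12.8452) = 141.1233 deg

rho = 12.8452, theta = 187.125 deg, phi = 141.1233 deg


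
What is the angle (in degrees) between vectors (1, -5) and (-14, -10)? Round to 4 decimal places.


dot = 1*-14 + -5*-10 = 36
|u| = 5.099, |v| = 17.2047
cos(angle) = 0.4104
angle = 65.7723 degrees

65.7723 degrees


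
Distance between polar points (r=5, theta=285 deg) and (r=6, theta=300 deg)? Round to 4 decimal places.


d = sqrt(r1^2 + r2^2 - 2*r1*r2*cos(t2-t1))
d = sqrt(5^2 + 6^2 - 2*5*6*cos(300-285)) = 1.7448

1.7448


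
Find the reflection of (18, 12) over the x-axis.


Reflection across x-axis: (x, y) -> (x, -y)
(18, 12) -> (18, -12)

(18, -12)


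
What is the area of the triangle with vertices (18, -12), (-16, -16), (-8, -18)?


Area = |x1(y2-y3) + x2(y3-y1) + x3(y1-y2)| / 2
= |18*(-16--18) + -16*(-18--12) + -8*(-12--16)| / 2
= 50

50


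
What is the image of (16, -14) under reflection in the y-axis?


Reflection across y-axis: (x, y) -> (-x, y)
(16, -14) -> (-16, -14)

(-16, -14)


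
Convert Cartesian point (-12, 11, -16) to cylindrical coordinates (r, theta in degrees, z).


r = sqrt((-12)^2 + 11^2) = 16.2788
theta = atan2(11, -12) = 137.4896 deg
z = -16

r = 16.2788, theta = 137.4896 deg, z = -16


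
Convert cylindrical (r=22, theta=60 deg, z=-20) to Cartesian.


x = 22 * cos(60) = 11
y = 22 * sin(60) = 19.0526
z = -20

(11, 19.0526, -20)


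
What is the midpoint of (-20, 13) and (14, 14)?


Midpoint = ((-20+14)/2, (13+14)/2) = (-3, 13.5)

(-3, 13.5)


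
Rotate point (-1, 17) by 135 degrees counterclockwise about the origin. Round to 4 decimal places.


x' = -1*cos(135) - 17*sin(135) = -11.3137
y' = -1*sin(135) + 17*cos(135) = -12.7279

(-11.3137, -12.7279)


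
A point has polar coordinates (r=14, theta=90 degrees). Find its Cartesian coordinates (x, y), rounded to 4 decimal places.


x = 14 * cos(90) = 0
y = 14 * sin(90) = 14

(0, 14)


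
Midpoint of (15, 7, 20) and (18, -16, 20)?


Midpoint = ((15+18)/2, (7+-16)/2, (20+20)/2) = (16.5, -4.5, 20)

(16.5, -4.5, 20)


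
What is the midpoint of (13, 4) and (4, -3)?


Midpoint = ((13+4)/2, (4+-3)/2) = (8.5, 0.5)

(8.5, 0.5)


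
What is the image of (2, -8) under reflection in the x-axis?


Reflection across x-axis: (x, y) -> (x, -y)
(2, -8) -> (2, 8)

(2, 8)


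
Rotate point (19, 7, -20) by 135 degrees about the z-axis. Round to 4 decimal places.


x' = 19*cos(135) - 7*sin(135) = -18.3848
y' = 19*sin(135) + 7*cos(135) = 8.4853
z' = -20

(-18.3848, 8.4853, -20)


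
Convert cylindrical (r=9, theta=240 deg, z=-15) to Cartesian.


x = 9 * cos(240) = -4.5
y = 9 * sin(240) = -7.7942
z = -15

(-4.5, -7.7942, -15)


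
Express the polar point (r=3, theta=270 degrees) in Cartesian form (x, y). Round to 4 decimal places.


x = 3 * cos(270) = 0
y = 3 * sin(270) = -3

(0, -3)


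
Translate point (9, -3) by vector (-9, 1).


Translation: (x+dx, y+dy) = (9+-9, -3+1) = (0, -2)

(0, -2)


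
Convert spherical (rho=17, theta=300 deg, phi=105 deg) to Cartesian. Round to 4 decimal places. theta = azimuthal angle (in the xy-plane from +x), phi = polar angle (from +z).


x = 17 * sin(105) * cos(300) = 8.2104
y = 17 * sin(105) * sin(300) = -14.2208
z = 17 * cos(105) = -4.3999

(8.2104, -14.2208, -4.3999)


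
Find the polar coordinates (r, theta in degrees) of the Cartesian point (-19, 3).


r = sqrt((-19)^2 + 3^2) = 19.2354
theta = atan2(3, -19) = 171.0274 degrees

r = 19.2354, theta = 171.0274 degrees


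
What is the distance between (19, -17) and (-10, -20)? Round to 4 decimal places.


d = sqrt((-10-19)^2 + (-20--17)^2) = 29.1548

29.1548


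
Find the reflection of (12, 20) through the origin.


Reflection through origin: (x, y) -> (-x, -y)
(12, 20) -> (-12, -20)

(-12, -20)


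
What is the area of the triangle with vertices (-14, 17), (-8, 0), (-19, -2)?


Area = |x1(y2-y3) + x2(y3-y1) + x3(y1-y2)| / 2
= |-14*(0--2) + -8*(-2-17) + -19*(17-0)| / 2
= 99.5

99.5


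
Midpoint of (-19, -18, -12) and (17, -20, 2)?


Midpoint = ((-19+17)/2, (-18+-20)/2, (-12+2)/2) = (-1, -19, -5)

(-1, -19, -5)


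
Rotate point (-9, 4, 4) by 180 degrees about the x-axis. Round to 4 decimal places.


x' = -9
y' = 4*cos(180) - 4*sin(180) = -4
z' = 4*sin(180) + 4*cos(180) = -4

(-9, -4, -4)


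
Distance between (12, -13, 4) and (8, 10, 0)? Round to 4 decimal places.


d = sqrt((8-12)^2 + (10--13)^2 + (0-4)^2) = 23.6854

23.6854


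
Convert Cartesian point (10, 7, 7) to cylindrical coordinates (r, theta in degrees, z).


r = sqrt(10^2 + 7^2) = 12.2066
theta = atan2(7, 10) = 34.992 deg
z = 7

r = 12.2066, theta = 34.992 deg, z = 7


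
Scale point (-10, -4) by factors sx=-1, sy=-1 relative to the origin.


Scaling: (x*sx, y*sy) = (-10*-1, -4*-1) = (10, 4)

(10, 4)


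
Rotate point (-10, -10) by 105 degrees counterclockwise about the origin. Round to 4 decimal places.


x' = -10*cos(105) - -10*sin(105) = 12.2474
y' = -10*sin(105) + -10*cos(105) = -7.0711

(12.2474, -7.0711)


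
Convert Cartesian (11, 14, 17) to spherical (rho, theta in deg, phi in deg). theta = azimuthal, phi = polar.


rho = sqrt(11^2 + 14^2 + 17^2) = 24.6171
theta = atan2(14, 11) = 51.8428 deg
phi = acos(17/24.6171) = 46.3241 deg

rho = 24.6171, theta = 51.8428 deg, phi = 46.3241 deg


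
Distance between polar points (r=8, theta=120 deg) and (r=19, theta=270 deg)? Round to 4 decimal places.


d = sqrt(r1^2 + r2^2 - 2*r1*r2*cos(t2-t1))
d = sqrt(8^2 + 19^2 - 2*8*19*cos(270-120)) = 26.2349

26.2349


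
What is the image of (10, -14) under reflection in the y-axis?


Reflection across y-axis: (x, y) -> (-x, y)
(10, -14) -> (-10, -14)

(-10, -14)


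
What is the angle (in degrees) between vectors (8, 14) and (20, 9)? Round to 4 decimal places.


dot = 8*20 + 14*9 = 286
|u| = 16.1245, |v| = 21.9317
cos(angle) = 0.8087
angle = 36.0274 degrees

36.0274 degrees


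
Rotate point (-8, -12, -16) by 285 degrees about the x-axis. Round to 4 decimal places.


x' = -8
y' = -12*cos(285) - -16*sin(285) = -18.5606
z' = -12*sin(285) + -16*cos(285) = 7.45

(-8, -18.5606, 7.45)


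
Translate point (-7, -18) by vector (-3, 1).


Translation: (x+dx, y+dy) = (-7+-3, -18+1) = (-10, -17)

(-10, -17)


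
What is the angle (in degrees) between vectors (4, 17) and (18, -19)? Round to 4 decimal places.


dot = 4*18 + 17*-19 = -251
|u| = 17.4642, |v| = 26.1725
cos(angle) = -0.5491
angle = 123.3076 degrees

123.3076 degrees


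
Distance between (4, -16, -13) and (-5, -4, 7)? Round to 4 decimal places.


d = sqrt((-5-4)^2 + (-4--16)^2 + (7--13)^2) = 25

25


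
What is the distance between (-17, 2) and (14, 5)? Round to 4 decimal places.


d = sqrt((14--17)^2 + (5-2)^2) = 31.1448

31.1448


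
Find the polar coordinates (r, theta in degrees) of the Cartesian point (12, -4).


r = sqrt(12^2 + (-4)^2) = 12.6491
theta = atan2(-4, 12) = 341.5651 degrees

r = 12.6491, theta = 341.5651 degrees


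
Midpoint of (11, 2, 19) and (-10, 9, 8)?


Midpoint = ((11+-10)/2, (2+9)/2, (19+8)/2) = (0.5, 5.5, 13.5)

(0.5, 5.5, 13.5)


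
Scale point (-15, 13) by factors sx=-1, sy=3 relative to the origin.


Scaling: (x*sx, y*sy) = (-15*-1, 13*3) = (15, 39)

(15, 39)


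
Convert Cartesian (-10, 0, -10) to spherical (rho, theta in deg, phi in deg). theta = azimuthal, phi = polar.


rho = sqrt((-10)^2 + 0^2 + (-10)^2) = 14.1421
theta = atan2(0, -10) = 180 deg
phi = acos(-10/14.1421) = 135 deg

rho = 14.1421, theta = 180 deg, phi = 135 deg


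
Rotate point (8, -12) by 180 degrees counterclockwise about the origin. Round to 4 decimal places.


x' = 8*cos(180) - -12*sin(180) = -8
y' = 8*sin(180) + -12*cos(180) = 12

(-8, 12)


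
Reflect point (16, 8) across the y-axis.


Reflection across y-axis: (x, y) -> (-x, y)
(16, 8) -> (-16, 8)

(-16, 8)


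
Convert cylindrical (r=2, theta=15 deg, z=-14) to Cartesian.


x = 2 * cos(15) = 1.9319
y = 2 * sin(15) = 0.5176
z = -14

(1.9319, 0.5176, -14)


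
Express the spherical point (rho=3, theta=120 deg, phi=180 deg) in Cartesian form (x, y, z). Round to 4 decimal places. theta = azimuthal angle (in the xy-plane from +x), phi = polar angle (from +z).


x = 3 * sin(180) * cos(120) = 0
y = 3 * sin(180) * sin(120) = 0
z = 3 * cos(180) = -3

(0, 0, -3)


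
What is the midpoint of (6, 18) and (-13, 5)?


Midpoint = ((6+-13)/2, (18+5)/2) = (-3.5, 11.5)

(-3.5, 11.5)


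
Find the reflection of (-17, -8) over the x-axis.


Reflection across x-axis: (x, y) -> (x, -y)
(-17, -8) -> (-17, 8)

(-17, 8)


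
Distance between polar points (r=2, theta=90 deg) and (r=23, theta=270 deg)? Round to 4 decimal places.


d = sqrt(r1^2 + r2^2 - 2*r1*r2*cos(t2-t1))
d = sqrt(2^2 + 23^2 - 2*2*23*cos(270-90)) = 25

25


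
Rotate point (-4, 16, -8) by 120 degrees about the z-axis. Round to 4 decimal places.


x' = -4*cos(120) - 16*sin(120) = -11.8564
y' = -4*sin(120) + 16*cos(120) = -11.4641
z' = -8

(-11.8564, -11.4641, -8)


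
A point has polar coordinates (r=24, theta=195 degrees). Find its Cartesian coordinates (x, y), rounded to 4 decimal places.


x = 24 * cos(195) = -23.1822
y = 24 * sin(195) = -6.2117

(-23.1822, -6.2117)


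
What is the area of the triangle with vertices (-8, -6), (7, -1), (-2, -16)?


Area = |x1(y2-y3) + x2(y3-y1) + x3(y1-y2)| / 2
= |-8*(-1--16) + 7*(-16--6) + -2*(-6--1)| / 2
= 90

90


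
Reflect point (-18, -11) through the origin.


Reflection through origin: (x, y) -> (-x, -y)
(-18, -11) -> (18, 11)

(18, 11)


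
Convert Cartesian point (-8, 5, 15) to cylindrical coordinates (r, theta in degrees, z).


r = sqrt((-8)^2 + 5^2) = 9.434
theta = atan2(5, -8) = 147.9946 deg
z = 15

r = 9.434, theta = 147.9946 deg, z = 15


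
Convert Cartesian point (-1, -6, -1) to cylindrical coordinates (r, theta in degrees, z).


r = sqrt((-1)^2 + (-6)^2) = 6.0828
theta = atan2(-6, -1) = 260.5377 deg
z = -1

r = 6.0828, theta = 260.5377 deg, z = -1


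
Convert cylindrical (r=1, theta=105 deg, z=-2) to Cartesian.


x = 1 * cos(105) = -0.2588
y = 1 * sin(105) = 0.9659
z = -2

(-0.2588, 0.9659, -2)


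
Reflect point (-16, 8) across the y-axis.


Reflection across y-axis: (x, y) -> (-x, y)
(-16, 8) -> (16, 8)

(16, 8)


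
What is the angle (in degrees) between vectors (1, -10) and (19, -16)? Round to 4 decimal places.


dot = 1*19 + -10*-16 = 179
|u| = 10.0499, |v| = 24.8395
cos(angle) = 0.7171
angle = 44.1885 degrees

44.1885 degrees


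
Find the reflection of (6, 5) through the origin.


Reflection through origin: (x, y) -> (-x, -y)
(6, 5) -> (-6, -5)

(-6, -5)


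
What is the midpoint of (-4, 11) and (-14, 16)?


Midpoint = ((-4+-14)/2, (11+16)/2) = (-9, 13.5)

(-9, 13.5)


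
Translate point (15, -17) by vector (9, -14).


Translation: (x+dx, y+dy) = (15+9, -17+-14) = (24, -31)

(24, -31)


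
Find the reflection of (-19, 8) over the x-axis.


Reflection across x-axis: (x, y) -> (x, -y)
(-19, 8) -> (-19, -8)

(-19, -8)


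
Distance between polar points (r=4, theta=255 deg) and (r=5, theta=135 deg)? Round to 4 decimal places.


d = sqrt(r1^2 + r2^2 - 2*r1*r2*cos(t2-t1))
d = sqrt(4^2 + 5^2 - 2*4*5*cos(135-255)) = 7.8102

7.8102


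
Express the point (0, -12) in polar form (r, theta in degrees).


r = sqrt(0^2 + (-12)^2) = 12
theta = atan2(-12, 0) = 270 degrees

r = 12, theta = 270 degrees


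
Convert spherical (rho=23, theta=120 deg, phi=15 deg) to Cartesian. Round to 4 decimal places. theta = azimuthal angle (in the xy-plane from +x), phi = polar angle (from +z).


x = 23 * sin(15) * cos(120) = -2.9764
y = 23 * sin(15) * sin(120) = 5.1553
z = 23 * cos(15) = 22.2163

(-2.9764, 5.1553, 22.2163)


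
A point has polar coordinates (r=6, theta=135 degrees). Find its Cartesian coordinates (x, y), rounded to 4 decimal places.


x = 6 * cos(135) = -4.2426
y = 6 * sin(135) = 4.2426

(-4.2426, 4.2426)
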